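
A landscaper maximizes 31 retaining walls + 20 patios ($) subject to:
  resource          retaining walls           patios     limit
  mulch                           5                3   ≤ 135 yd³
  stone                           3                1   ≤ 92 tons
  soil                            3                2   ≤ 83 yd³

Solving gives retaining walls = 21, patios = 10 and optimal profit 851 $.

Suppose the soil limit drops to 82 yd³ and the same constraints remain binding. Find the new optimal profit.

844

Check each constraint at x*: mulch 135/135 (tight); stone 73/92 (slack 19); soil 83/83 (tight).
Slack constraints have shadow price 0 (complementary slackness).
Dual feasibility on the basic columns requires 5·y_mulch + 3·y_soil = 31, 3·y_mulch + 2·y_soil = 20.
→ y_mulch = 2 and y_soil = 7.
Δz = y_soil·Δb = 7 × (-1) = -7, so new z* = 851 − 7 = 844.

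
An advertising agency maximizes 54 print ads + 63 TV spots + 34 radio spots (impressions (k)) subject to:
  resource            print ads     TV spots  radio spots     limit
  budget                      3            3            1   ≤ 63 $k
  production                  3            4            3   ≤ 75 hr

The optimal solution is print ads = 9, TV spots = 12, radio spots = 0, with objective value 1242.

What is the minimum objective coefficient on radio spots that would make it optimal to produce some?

At the optimum: budget uses 63 of 63 (binding); production uses 75 of 75 (binding).
From A_Bᵀ y = c: 3·y_budget + 3·y_production = 54; 3·y_budget + 4·y_production = 63.
Solving: y_budget = 9, y_production = 9.
radio spots enters the basis when its profit ≥ yᵀa₃ = 9·1 + 9·3 = 36.

36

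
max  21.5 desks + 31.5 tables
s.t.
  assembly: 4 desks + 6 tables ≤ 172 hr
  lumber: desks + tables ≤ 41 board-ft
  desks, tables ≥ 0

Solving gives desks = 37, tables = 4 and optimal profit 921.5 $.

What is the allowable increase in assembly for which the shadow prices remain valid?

74

Binding constraints: assembly, lumber. The basis is B = [[4,6],[1,1]] with det -2.
Per unit increase in assembly, x* moves by d = (-0.5, 0.5).
The basis stays optimal until desks reaches 0; allowable increase = 74 hr.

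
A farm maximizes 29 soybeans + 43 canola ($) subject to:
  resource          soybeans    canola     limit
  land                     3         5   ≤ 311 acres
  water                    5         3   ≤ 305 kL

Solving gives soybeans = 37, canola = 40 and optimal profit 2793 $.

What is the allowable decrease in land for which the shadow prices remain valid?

Binding constraints: land, water. The basis is B = [[3,5],[5,3]] with det -16.
Per unit decrease in land, x* moves by d = (0.1875, -0.3125).
The basis stays optimal until canola reaches 0; allowable decrease = 128 acres.

128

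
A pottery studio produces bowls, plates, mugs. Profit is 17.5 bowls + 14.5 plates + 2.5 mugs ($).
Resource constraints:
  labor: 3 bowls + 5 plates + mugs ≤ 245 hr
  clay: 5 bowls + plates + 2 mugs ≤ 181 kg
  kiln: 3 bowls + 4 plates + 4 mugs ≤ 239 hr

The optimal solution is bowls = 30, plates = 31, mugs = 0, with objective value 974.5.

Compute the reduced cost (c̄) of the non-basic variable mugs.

-4

Check each constraint at x*: labor 245/245 (tight); clay 181/181 (tight); kiln 214/239 (slack 25).
Slack constraints have shadow price 0 (complementary slackness).
From A_Bᵀ y = c: 3·y_labor + 5·y_clay = 17.5; 5·y_labor + 1·y_clay = 14.5.
This yields shadow prices y_labor = 2.5, y_clay = 2.
Reduced cost of mugs: c₃ − yᵀa₃ = 2.5 − (2.5·1 + 2·2) = 2.5 − 6.5 = -4.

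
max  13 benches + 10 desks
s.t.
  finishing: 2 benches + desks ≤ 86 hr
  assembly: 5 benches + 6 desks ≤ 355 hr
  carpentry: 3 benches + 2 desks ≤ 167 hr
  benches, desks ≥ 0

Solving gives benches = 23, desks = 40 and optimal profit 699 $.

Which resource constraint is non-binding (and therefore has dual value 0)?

finishing: 86/86 (binding)
assembly: 355/355 (binding)
carpentry: 149/167 (slack 18)
By complementary slackness, a constraint with positive slack has shadow price 0 → carpentry.

carpentry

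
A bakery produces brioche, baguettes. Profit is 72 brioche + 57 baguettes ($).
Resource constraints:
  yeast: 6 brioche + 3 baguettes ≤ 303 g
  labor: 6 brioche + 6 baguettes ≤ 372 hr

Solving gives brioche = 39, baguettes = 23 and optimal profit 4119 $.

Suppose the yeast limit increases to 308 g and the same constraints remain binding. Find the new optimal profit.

Both yeast and labor are binding at x*.
From A_Bᵀ y = c: 6·y_yeast + 6·y_labor = 72; 3·y_yeast + 6·y_labor = 57.
This yields shadow prices y_yeast = 5, y_labor = 7.
Δz = y_yeast·Δb = 5 × (5) = 25, so new z* = 4119 + 25 = 4144.

4144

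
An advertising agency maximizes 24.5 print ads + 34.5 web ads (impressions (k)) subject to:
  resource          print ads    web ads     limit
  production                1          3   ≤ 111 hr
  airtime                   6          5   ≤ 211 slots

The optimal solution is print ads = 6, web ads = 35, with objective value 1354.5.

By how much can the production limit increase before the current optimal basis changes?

15.6

Binding constraints: production, airtime. The basis is B = [[1,3],[6,5]] with det -13.
Per unit increase in production, x* moves by d = (-0.3846, 0.4615).
The basis stays optimal until print ads reaches 0; allowable increase = 15.6 hr.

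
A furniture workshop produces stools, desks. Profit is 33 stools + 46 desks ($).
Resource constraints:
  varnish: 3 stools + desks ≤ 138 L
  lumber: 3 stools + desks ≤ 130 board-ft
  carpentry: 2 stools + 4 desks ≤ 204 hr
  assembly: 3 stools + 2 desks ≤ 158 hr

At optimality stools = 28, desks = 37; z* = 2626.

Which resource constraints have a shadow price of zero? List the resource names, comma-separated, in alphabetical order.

varnish: 121/138 (slack 17)
lumber: 121/130 (slack 9)
carpentry: 204/204 (binding)
assembly: 158/158 (binding)
By complementary slackness, a constraint with positive slack has shadow price 0 → lumber, varnish.

lumber, varnish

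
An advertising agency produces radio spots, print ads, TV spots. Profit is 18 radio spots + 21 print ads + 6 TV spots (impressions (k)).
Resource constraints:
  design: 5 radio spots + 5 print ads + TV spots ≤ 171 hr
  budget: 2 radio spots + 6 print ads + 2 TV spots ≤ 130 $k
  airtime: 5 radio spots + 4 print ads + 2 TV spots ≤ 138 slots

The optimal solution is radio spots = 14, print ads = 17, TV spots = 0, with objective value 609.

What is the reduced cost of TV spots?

Check each constraint at x*: design 155/171 (slack 16); budget 130/130 (tight); airtime 138/138 (tight).
Slack constraints have shadow price 0 (complementary slackness).
Dual feasibility on the basic columns requires 2·y_budget + 5·y_airtime = 18, 6·y_budget + 4·y_airtime = 21.
→ y_budget = 1.5 and y_airtime = 3.
Reduced cost of TV spots: c₃ − yᵀa₃ = 6 − (1.5·2 + 3·2) = 6 − 9 = -3.

-3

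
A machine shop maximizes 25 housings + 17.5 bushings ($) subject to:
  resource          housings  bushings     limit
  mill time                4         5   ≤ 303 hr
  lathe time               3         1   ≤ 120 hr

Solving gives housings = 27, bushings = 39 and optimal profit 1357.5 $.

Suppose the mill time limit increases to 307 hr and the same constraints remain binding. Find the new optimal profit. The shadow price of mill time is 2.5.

1367.5

Δb = 4, so new z* = 1357.5 + (2.5)·(4) = 1357.5 + 10 = 1367.5.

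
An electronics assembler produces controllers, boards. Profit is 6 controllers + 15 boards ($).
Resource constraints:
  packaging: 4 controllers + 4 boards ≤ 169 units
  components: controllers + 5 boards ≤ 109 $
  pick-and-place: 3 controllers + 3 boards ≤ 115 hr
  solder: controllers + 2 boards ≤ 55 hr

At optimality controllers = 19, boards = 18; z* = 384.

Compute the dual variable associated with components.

1

At the optimum: packaging uses 148 of 169 (slack = 21); components uses 109 of 109 (binding); pick-and-place uses 111 of 115 (slack = 4); solder uses 55 of 55 (binding).
Slack constraints have shadow price 0 (complementary slackness).
The binding rows give the dual system: 1·y_components + 1·y_solder = 6 and 5·y_components + 2·y_solder = 15.
Solving: y_components = 1, y_solder = 5.
Shadow price of components = 1.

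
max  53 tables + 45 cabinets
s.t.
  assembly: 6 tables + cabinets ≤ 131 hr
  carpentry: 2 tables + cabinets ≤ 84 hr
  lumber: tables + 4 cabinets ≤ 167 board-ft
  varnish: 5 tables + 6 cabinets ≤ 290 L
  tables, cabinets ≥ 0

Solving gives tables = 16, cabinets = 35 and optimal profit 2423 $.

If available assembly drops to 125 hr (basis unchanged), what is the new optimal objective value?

Check each constraint at x*: assembly 131/131 (tight); carpentry 67/84 (slack 17); lumber 156/167 (slack 11); varnish 290/290 (tight).
By complementary slackness, y = 0 for the non-binding constraints.
Dual feasibility on the basic columns requires 6·y_assembly + 5·y_varnish = 53, 1·y_assembly + 6·y_varnish = 45.
→ y_assembly = 3 and y_varnish = 7.
Δz = y_assembly·Δb = 3 × (-6) = -18, so new z* = 2423 − 18 = 2405.

2405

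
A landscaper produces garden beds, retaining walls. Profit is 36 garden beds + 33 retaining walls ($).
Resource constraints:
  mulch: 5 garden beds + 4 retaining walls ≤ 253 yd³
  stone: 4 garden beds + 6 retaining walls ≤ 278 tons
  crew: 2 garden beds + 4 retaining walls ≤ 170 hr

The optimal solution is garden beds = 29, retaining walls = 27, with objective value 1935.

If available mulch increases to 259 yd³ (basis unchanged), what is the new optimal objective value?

1971

At the optimum: mulch uses 253 of 253 (binding); stone uses 278 of 278 (binding); crew uses 166 of 170 (slack = 4).
By complementary slackness, y = 0 for the non-binding constraint.
The binding rows give the dual system: 5·y_mulch + 4·y_stone = 36 and 4·y_mulch + 6·y_stone = 33.
This yields shadow prices y_mulch = 6, y_stone = 1.5.
Δz = y_mulch·Δb = 6 × (6) = 36, so new z* = 1935 + 36 = 1971.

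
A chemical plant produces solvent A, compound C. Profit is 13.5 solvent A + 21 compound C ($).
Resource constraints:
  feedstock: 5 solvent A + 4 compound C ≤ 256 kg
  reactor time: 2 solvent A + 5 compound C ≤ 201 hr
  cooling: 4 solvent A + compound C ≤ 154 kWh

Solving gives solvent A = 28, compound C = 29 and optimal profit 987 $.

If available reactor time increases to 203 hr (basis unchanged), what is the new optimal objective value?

At the optimum: feedstock uses 256 of 256 (binding); reactor time uses 201 of 201 (binding); cooling uses 141 of 154 (slack = 13).
By complementary slackness, y = 0 for the non-binding constraint.
The binding rows give the dual system: 5·y_feedstock + 2·y_reactor time = 13.5 and 4·y_feedstock + 5·y_reactor time = 21.
This yields shadow prices y_feedstock = 1.5, y_reactor time = 3.
Δz = y_reactor time·Δb = 3 × (2) = 6, so new z* = 987 + 6 = 993.

993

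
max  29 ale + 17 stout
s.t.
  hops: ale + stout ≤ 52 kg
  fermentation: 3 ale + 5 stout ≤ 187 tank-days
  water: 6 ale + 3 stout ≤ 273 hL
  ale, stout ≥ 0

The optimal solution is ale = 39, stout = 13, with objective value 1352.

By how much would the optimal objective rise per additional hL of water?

Check each constraint at x*: hops 52/52 (tight); fermentation 182/187 (slack 5); water 273/273 (tight).
Slack constraints have shadow price 0 (complementary slackness).
Dual feasibility on the basic columns requires 1·y_hops + 6·y_water = 29, 1·y_hops + 3·y_water = 17.
→ y_hops = 5 and y_water = 4.
Shadow price of water = 4.

4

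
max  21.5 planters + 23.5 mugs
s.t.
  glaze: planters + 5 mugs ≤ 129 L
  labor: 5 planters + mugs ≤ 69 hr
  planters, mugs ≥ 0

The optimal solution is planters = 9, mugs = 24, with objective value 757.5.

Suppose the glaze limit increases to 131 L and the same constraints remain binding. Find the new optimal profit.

765.5

Both glaze and labor are binding at x*.
From A_Bᵀ y = c: 1·y_glaze + 5·y_labor = 21.5; 5·y_glaze + 1·y_labor = 23.5.
Solving: y_glaze = 4, y_labor = 3.5.
Δz = y_glaze·Δb = 4 × (2) = 8, so new z* = 757.5 + 8 = 765.5.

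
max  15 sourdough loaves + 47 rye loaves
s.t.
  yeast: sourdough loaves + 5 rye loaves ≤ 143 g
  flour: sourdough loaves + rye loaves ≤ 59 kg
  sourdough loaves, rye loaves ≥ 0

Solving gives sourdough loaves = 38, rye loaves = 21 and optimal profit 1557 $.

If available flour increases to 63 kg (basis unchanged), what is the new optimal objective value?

1585

Both yeast and flour are binding at x*.
Dual feasibility on the basic columns requires 1·y_yeast + 1·y_flour = 15, 5·y_yeast + 1·y_flour = 47.
Solving: y_yeast = 8, y_flour = 7.
Δz = y_flour·Δb = 7 × (4) = 28, so new z* = 1557 + 28 = 1585.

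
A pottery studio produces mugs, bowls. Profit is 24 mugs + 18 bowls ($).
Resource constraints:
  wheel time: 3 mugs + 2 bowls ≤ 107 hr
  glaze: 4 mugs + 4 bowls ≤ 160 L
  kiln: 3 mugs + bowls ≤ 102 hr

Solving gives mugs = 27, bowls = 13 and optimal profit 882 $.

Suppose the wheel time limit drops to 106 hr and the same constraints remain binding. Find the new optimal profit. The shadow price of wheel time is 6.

876

Δb = -1, so new z* = 882 + (6)·(-1) = 882 − 6 = 876.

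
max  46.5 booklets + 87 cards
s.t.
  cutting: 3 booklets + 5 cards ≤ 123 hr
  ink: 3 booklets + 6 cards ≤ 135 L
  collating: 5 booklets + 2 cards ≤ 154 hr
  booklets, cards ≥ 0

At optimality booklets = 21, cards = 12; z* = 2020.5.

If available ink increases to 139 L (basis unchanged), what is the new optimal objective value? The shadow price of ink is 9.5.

2058.5

Δb = 4, so new z* = 2020.5 + (9.5)·(4) = 2020.5 + 38 = 2058.5.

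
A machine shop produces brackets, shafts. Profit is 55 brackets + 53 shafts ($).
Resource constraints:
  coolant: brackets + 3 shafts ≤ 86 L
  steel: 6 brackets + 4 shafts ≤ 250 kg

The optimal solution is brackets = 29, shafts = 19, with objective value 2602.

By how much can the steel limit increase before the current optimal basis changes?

Binding constraints: coolant, steel. The basis is B = [[1,3],[6,4]] with det -14.
Per unit increase in steel, x* moves by d = (0.2143, -0.0714).
The basis stays optimal until shafts reaches 0; allowable increase = 266 kg.

266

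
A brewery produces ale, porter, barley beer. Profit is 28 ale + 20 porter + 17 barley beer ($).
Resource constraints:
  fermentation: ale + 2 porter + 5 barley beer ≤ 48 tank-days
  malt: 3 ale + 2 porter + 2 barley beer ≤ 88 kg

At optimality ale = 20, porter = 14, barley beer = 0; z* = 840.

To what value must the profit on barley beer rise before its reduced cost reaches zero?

Both fermentation and malt are binding at x*.
The binding rows give the dual system: 1·y_fermentation + 3·y_malt = 28 and 2·y_fermentation + 2·y_malt = 20.
Solving: y_fermentation = 1, y_malt = 9.
barley beer enters the basis when its profit ≥ yᵀa₃ = 1·5 + 9·2 = 23.

23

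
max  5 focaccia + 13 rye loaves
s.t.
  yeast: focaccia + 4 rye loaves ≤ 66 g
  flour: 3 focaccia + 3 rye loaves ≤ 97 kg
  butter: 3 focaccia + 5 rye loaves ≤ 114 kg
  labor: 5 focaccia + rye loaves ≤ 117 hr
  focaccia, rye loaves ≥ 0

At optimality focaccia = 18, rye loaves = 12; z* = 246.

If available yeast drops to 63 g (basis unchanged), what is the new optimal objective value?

Check each constraint at x*: yeast 66/66 (tight); flour 90/97 (slack 7); butter 114/114 (tight); labor 102/117 (slack 15).
Since flour, labor are not tight, their duals are 0.
The binding rows give the dual system: 1·y_yeast + 3·y_butter = 5 and 4·y_yeast + 5·y_butter = 13.
Solving: y_yeast = 2, y_butter = 1.
Δz = y_yeast·Δb = 2 × (-3) = -6, so new z* = 246 − 6 = 240.

240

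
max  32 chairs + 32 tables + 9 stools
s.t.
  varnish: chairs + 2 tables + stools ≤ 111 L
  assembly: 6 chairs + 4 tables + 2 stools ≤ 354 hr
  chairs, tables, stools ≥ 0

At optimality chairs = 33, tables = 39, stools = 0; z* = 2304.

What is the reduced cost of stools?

At the optimum: varnish uses 111 of 111 (binding); assembly uses 354 of 354 (binding).
From A_Bᵀ y = c: 1·y_varnish + 6·y_assembly = 32; 2·y_varnish + 4·y_assembly = 32.
Solving: y_varnish = 8, y_assembly = 4.
Reduced cost of stools: c₃ − yᵀa₃ = 9 − (8·1 + 4·2) = 9 − 16 = -7.

-7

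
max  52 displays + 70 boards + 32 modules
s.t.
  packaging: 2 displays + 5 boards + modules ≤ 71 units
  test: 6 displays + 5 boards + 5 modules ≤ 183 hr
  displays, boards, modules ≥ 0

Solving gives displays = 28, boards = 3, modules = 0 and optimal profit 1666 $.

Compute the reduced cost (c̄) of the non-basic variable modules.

At the optimum: packaging uses 71 of 71 (binding); test uses 183 of 183 (binding).
The binding rows give the dual system: 2·y_packaging + 6·y_test = 52 and 5·y_packaging + 5·y_test = 70.
Solving: y_packaging = 8, y_test = 6.
Reduced cost of modules: c₃ − yᵀa₃ = 32 − (8·1 + 6·5) = 32 − 38 = -6.

-6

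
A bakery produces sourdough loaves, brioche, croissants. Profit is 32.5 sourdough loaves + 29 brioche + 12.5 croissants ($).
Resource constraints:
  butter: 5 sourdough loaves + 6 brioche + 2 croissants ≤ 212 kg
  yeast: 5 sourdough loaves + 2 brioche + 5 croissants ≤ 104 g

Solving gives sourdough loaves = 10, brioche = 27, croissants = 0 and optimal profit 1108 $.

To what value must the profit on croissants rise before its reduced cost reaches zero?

20.5

Check each constraint at x*: butter 212/212 (tight); yeast 104/104 (tight).
The binding rows give the dual system: 5·y_butter + 5·y_yeast = 32.5 and 6·y_butter + 2·y_yeast = 29.
→ y_butter = 4 and y_yeast = 2.5.
croissants enters the basis when its profit ≥ yᵀa₃ = 4·2 + 2.5·5 = 20.5.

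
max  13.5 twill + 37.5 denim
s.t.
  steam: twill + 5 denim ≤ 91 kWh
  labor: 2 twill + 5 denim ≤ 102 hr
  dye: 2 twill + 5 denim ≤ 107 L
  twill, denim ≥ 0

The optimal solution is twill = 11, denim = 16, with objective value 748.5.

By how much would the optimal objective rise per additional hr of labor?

6

Binding: steam and labor. Non-binding: dye (5 unused).
Slack constraints have shadow price 0 (complementary slackness).
Dual feasibility on the basic columns requires 1·y_steam + 2·y_labor = 13.5, 5·y_steam + 5·y_labor = 37.5.
This yields shadow prices y_steam = 1.5, y_labor = 6.
Shadow price of labor = 6.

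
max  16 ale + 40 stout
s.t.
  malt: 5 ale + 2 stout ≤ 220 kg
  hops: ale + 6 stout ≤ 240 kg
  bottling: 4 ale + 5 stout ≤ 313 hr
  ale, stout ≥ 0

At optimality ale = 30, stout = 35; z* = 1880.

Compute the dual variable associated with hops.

6

Binding: malt and hops. Non-binding: bottling (18 unused).
Slack constraints have shadow price 0 (complementary slackness).
From A_Bᵀ y = c: 5·y_malt + 1·y_hops = 16; 2·y_malt + 6·y_hops = 40.
→ y_malt = 2 and y_hops = 6.
Shadow price of hops = 6.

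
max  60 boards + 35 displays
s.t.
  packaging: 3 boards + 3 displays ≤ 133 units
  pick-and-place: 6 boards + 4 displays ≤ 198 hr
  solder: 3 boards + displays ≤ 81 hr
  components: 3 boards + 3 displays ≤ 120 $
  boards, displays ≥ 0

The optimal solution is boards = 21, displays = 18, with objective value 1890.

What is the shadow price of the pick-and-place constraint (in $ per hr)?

Binding: pick-and-place and solder. Non-binding: packaging (16 unused), components (3 unused).
Since packaging, components are not tight, their duals are 0.
The binding rows give the dual system: 6·y_pick-and-place + 3·y_solder = 60 and 4·y_pick-and-place + 1·y_solder = 35.
Solving: y_pick-and-place = 7.5, y_solder = 5.
Shadow price of pick-and-place = 7.5.

7.5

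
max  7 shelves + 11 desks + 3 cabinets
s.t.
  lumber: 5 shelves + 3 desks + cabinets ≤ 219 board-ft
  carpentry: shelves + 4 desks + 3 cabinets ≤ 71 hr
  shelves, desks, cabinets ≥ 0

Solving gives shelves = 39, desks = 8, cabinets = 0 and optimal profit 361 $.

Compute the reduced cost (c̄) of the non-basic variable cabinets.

-4

At the optimum: lumber uses 219 of 219 (binding); carpentry uses 71 of 71 (binding).
The binding rows give the dual system: 5·y_lumber + 1·y_carpentry = 7 and 3·y_lumber + 4·y_carpentry = 11.
This yields shadow prices y_lumber = 1, y_carpentry = 2.
Reduced cost of cabinets: c₃ − yᵀa₃ = 3 − (1·1 + 2·3) = 3 − 7 = -4.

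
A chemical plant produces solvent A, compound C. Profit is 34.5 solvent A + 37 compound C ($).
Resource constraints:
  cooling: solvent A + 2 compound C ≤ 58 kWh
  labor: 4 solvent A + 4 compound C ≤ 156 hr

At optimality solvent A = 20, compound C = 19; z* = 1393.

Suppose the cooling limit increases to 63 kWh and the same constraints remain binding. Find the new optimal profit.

1405.5

Both cooling and labor are binding at x*.
The binding rows give the dual system: 1·y_cooling + 4·y_labor = 34.5 and 2·y_cooling + 4·y_labor = 37.
→ y_cooling = 2.5 and y_labor = 8.
Δz = y_cooling·Δb = 2.5 × (5) = 12.5, so new z* = 1393 + 12.5 = 1405.5.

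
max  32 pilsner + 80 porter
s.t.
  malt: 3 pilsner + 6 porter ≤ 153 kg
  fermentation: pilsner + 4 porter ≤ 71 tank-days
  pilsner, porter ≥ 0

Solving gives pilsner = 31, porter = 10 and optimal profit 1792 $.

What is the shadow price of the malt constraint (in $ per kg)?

At the optimum: malt uses 153 of 153 (binding); fermentation uses 71 of 71 (binding).
Dual feasibility on the basic columns requires 3·y_malt + 1·y_fermentation = 32, 6·y_malt + 4·y_fermentation = 80.
This yields shadow prices y_malt = 8, y_fermentation = 8.
Shadow price of malt = 8.

8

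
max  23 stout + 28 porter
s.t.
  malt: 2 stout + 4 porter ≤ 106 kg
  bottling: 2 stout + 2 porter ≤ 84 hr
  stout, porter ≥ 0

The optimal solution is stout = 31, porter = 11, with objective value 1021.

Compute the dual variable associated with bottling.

9

At the optimum: malt uses 106 of 106 (binding); bottling uses 84 of 84 (binding).
From A_Bᵀ y = c: 2·y_malt + 2·y_bottling = 23; 4·y_malt + 2·y_bottling = 28.
Solving: y_malt = 2.5, y_bottling = 9.
Shadow price of bottling = 9.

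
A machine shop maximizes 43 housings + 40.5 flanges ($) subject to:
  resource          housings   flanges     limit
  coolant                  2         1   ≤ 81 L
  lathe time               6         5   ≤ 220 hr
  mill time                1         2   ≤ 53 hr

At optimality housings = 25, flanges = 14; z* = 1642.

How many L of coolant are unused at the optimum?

17

coolant used = 2·25 + 1·14 = 64; slack = 81 − 64 = 17.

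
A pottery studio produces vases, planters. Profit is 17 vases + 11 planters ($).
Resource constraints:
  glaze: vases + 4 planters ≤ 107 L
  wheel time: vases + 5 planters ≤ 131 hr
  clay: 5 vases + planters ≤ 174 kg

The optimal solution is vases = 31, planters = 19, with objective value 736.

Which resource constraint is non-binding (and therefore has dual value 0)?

glaze: 107/107 (binding)
wheel time: 126/131 (slack 5)
clay: 174/174 (binding)
By complementary slackness, a constraint with positive slack has shadow price 0 → wheel time.

wheel time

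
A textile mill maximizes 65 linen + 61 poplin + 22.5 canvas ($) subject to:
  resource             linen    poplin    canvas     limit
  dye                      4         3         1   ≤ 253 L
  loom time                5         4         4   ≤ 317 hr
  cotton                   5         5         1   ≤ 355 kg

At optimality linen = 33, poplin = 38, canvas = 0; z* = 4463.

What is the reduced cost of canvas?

At the optimum: dye uses 246 of 253 (slack = 7); loom time uses 317 of 317 (binding); cotton uses 355 of 355 (binding).
Slack constraints have shadow price 0 (complementary slackness).
Dual feasibility on the basic columns requires 5·y_loom time + 5·y_cotton = 65, 4·y_loom time + 5·y_cotton = 61.
→ y_loom time = 4 and y_cotton = 9.
Reduced cost of canvas: c₃ − yᵀa₃ = 22.5 − (4·4 + 9·1) = 22.5 − 25 = -2.5.

-2.5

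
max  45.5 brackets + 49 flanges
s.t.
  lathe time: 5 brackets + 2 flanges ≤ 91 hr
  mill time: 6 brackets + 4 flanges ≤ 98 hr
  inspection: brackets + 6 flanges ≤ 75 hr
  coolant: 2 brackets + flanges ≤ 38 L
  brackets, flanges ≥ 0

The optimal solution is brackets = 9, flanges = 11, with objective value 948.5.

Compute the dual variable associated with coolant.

0

At the optimum: lathe time uses 67 of 91 (slack = 24); mill time uses 98 of 98 (binding); inspection uses 75 of 75 (binding); coolant uses 29 of 38 (slack = 9).
Slack constraints have shadow price 0 (complementary slackness).
The binding rows give the dual system: 6·y_mill time + 1·y_inspection = 45.5 and 4·y_mill time + 6·y_inspection = 49.
Solving: y_mill time = 7, y_inspection = 3.5.
Shadow price of coolant = 0.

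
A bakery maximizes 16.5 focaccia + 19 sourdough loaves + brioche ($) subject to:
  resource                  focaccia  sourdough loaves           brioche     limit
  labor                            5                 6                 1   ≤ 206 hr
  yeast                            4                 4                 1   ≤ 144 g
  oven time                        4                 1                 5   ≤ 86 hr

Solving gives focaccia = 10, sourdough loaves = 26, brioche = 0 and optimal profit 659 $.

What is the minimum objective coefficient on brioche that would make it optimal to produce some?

Check each constraint at x*: labor 206/206 (tight); yeast 144/144 (tight); oven time 66/86 (slack 20).
Since oven time is not tight, its dual is 0.
The binding rows give the dual system: 5·y_labor + 4·y_yeast = 16.5 and 6·y_labor + 4·y_yeast = 19.
→ y_labor = 2.5 and y_yeast = 1.
brioche enters the basis when its profit ≥ yᵀa₃ = 2.5·1 + 1·1 = 3.5.

3.5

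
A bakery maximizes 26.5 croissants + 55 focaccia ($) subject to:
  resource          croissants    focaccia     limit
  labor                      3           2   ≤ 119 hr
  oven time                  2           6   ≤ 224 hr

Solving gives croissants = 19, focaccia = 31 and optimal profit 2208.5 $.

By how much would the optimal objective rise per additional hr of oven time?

At the optimum: labor uses 119 of 119 (binding); oven time uses 224 of 224 (binding).
Dual feasibility on the basic columns requires 3·y_labor + 2·y_oven time = 26.5, 2·y_labor + 6·y_oven time = 55.
→ y_labor = 3.5 and y_oven time = 8.
Shadow price of oven time = 8.

8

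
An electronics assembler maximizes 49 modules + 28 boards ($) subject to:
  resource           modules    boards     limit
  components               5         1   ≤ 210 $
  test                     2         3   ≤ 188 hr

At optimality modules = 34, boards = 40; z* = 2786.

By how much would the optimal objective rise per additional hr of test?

7

Check each constraint at x*: components 210/210 (tight); test 188/188 (tight).
Dual feasibility on the basic columns requires 5·y_components + 2·y_test = 49, 1·y_components + 3·y_test = 28.
→ y_components = 7 and y_test = 7.
Shadow price of test = 7.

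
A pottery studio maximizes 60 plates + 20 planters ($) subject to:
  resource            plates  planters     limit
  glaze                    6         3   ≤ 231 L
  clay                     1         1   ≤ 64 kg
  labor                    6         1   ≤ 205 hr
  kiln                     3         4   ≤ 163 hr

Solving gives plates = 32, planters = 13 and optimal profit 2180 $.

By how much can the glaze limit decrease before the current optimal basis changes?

Binding constraints: glaze, labor. The basis is B = [[6,3],[6,1]] with det -12.
Per unit decrease in glaze, x* moves by d = (0.0833, -0.5).
The basis stays optimal until planters reaches 0; allowable decrease = 26 L.

26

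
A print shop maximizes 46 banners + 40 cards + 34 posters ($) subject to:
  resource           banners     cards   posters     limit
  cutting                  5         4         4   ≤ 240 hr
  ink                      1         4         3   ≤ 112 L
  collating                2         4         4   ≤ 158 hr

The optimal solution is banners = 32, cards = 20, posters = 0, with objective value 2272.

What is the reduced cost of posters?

-5

Check each constraint at x*: cutting 240/240 (tight); ink 112/112 (tight); collating 144/158 (slack 14).
By complementary slackness, y = 0 for the non-binding constraint.
The binding rows give the dual system: 5·y_cutting + 1·y_ink = 46 and 4·y_cutting + 4·y_ink = 40.
Solving: y_cutting = 9, y_ink = 1.
Reduced cost of posters: c₃ − yᵀa₃ = 34 − (9·4 + 1·3) = 34 − 39 = -5.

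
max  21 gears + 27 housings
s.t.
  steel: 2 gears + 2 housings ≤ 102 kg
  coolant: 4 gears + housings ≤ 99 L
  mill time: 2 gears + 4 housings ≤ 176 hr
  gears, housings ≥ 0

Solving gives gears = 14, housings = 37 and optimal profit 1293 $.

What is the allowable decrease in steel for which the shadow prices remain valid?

14

Binding constraints: steel, mill time. The basis is B = [[2,2],[2,4]] with det 4.
Per unit decrease in steel, x* moves by d = (-1, 0.5).
The basis stays optimal until gears reaches 0; allowable decrease = 14 kg.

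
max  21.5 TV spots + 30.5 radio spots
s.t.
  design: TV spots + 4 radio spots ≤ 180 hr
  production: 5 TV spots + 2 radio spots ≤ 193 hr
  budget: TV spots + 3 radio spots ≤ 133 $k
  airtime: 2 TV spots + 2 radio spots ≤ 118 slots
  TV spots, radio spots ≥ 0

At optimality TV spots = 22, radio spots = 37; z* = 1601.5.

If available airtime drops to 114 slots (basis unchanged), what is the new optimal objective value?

Binding: budget and airtime. Non-binding: design (10 unused), production (9 unused).
Slack constraints have shadow price 0 (complementary slackness).
The binding rows give the dual system: 1·y_budget + 2·y_airtime = 21.5 and 3·y_budget + 2·y_airtime = 30.5.
This yields shadow prices y_budget = 4.5, y_airtime = 8.5.
Δz = y_airtime·Δb = 8.5 × (-4) = -34, so new z* = 1601.5 − 34 = 1567.5.

1567.5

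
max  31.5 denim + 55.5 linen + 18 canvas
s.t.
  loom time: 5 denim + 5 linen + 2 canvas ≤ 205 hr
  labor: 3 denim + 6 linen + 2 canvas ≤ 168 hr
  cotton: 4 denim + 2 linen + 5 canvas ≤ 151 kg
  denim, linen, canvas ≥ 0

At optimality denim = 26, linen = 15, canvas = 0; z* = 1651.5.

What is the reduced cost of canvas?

Binding: loom time and labor. Non-binding: cotton (17 unused).
Slack constraints have shadow price 0 (complementary slackness).
From A_Bᵀ y = c: 5·y_loom time + 3·y_labor = 31.5; 5·y_loom time + 6·y_labor = 55.5.
This yields shadow prices y_loom time = 1.5, y_labor = 8.
Reduced cost of canvas: c₃ − yᵀa₃ = 18 − (1.5·2 + 8·2) = 18 − 19 = -1.

-1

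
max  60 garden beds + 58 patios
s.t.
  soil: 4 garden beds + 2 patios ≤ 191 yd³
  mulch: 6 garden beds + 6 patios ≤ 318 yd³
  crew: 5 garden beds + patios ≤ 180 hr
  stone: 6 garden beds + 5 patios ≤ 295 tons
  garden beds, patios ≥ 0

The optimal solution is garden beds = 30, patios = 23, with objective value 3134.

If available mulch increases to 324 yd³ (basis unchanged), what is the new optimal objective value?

Binding: mulch and stone. Non-binding: soil (25 unused), crew (7 unused).
By complementary slackness, y = 0 for the non-binding constraints.
The binding rows give the dual system: 6·y_mulch + 6·y_stone = 60 and 6·y_mulch + 5·y_stone = 58.
→ y_mulch = 8 and y_stone = 2.
Δz = y_mulch·Δb = 8 × (6) = 48, so new z* = 3134 + 48 = 3182.

3182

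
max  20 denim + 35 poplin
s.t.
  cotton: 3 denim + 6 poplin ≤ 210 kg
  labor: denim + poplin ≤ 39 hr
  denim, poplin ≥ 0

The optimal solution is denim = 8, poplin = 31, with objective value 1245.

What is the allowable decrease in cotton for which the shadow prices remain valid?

Binding constraints: cotton, labor. The basis is B = [[3,6],[1,1]] with det -3.
Per unit decrease in cotton, x* moves by d = (0.3333, -0.3333).
The basis stays optimal until poplin reaches 0; allowable decrease = 93 kg.

93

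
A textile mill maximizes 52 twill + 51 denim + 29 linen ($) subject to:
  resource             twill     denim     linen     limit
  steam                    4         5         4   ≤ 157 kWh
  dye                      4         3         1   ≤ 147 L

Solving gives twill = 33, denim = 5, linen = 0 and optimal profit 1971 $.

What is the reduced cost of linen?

At the optimum: steam uses 157 of 157 (binding); dye uses 147 of 147 (binding).
The binding rows give the dual system: 4·y_steam + 4·y_dye = 52 and 5·y_steam + 3·y_dye = 51.
Solving: y_steam = 6, y_dye = 7.
Reduced cost of linen: c₃ − yᵀa₃ = 29 − (6·4 + 7·1) = 29 − 31 = -2.

-2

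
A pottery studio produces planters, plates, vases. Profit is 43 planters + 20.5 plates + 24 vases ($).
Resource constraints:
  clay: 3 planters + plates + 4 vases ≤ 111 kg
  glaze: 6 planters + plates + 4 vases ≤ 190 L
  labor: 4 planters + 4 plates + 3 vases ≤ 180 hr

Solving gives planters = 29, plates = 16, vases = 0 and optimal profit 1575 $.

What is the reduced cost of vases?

Check each constraint at x*: clay 103/111 (slack 8); glaze 190/190 (tight); labor 180/180 (tight).
Since clay is not tight, its dual is 0.
From A_Bᵀ y = c: 6·y_glaze + 4·y_labor = 43; 1·y_glaze + 4·y_labor = 20.5.
→ y_glaze = 4.5 and y_labor = 4.
Reduced cost of vases: c₃ − yᵀa₃ = 24 − (4.5·4 + 4·3) = 24 − 30 = -6.

-6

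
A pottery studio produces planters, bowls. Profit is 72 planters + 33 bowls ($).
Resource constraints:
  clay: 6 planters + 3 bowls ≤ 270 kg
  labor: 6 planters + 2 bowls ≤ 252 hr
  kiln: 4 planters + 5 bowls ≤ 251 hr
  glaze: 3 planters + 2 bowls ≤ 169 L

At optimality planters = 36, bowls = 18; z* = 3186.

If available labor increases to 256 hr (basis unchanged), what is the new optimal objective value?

At the optimum: clay uses 270 of 270 (binding); labor uses 252 of 252 (binding); kiln uses 234 of 251 (slack = 17); glaze uses 144 of 169 (slack = 25).
Slack constraints have shadow price 0 (complementary slackness).
The binding rows give the dual system: 6·y_clay + 6·y_labor = 72 and 3·y_clay + 2·y_labor = 33.
→ y_clay = 9 and y_labor = 3.
Δz = y_labor·Δb = 3 × (4) = 12, so new z* = 3186 + 12 = 3198.

3198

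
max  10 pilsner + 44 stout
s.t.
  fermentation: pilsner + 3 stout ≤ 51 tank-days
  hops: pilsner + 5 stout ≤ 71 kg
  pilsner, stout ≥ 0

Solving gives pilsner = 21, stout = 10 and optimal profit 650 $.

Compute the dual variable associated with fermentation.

3

Check each constraint at x*: fermentation 51/51 (tight); hops 71/71 (tight).
Dual feasibility on the basic columns requires 1·y_fermentation + 1·y_hops = 10, 3·y_fermentation + 5·y_hops = 44.
→ y_fermentation = 3 and y_hops = 7.
Shadow price of fermentation = 3.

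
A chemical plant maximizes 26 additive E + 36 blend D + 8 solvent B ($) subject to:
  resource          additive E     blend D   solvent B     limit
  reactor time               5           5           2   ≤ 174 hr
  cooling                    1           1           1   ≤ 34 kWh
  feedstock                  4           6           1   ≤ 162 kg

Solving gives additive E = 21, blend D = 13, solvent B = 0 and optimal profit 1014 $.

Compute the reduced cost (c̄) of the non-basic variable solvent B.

At the optimum: reactor time uses 170 of 174 (slack = 4); cooling uses 34 of 34 (binding); feedstock uses 162 of 162 (binding).
Since reactor time is not tight, its dual is 0.
Dual feasibility on the basic columns requires 1·y_cooling + 4·y_feedstock = 26, 1·y_cooling + 6·y_feedstock = 36.
Solving: y_cooling = 6, y_feedstock = 5.
Reduced cost of solvent B: c₃ − yᵀa₃ = 8 − (6·1 + 5·1) = 8 − 11 = -3.

-3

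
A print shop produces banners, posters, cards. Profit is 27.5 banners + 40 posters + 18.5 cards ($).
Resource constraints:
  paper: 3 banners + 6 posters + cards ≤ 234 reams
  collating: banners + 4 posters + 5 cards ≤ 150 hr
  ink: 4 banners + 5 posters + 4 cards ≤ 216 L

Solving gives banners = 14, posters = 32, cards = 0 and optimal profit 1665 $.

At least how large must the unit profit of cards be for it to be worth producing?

22.5

Binding: paper and ink. Non-binding: collating (8 unused).
By complementary slackness, y = 0 for the non-binding constraint.
Dual feasibility on the basic columns requires 3·y_paper + 4·y_ink = 27.5, 6·y_paper + 5·y_ink = 40.
This yields shadow prices y_paper = 2.5, y_ink = 5.
cards enters the basis when its profit ≥ yᵀa₃ = 2.5·1 + 5·4 = 22.5.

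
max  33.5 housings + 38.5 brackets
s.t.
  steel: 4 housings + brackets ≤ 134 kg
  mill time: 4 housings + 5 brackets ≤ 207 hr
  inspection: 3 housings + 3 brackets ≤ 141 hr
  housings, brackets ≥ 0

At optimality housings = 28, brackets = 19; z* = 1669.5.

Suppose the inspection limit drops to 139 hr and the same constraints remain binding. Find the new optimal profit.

Check each constraint at x*: steel 131/134 (slack 3); mill time 207/207 (tight); inspection 141/141 (tight).
Slack constraints have shadow price 0 (complementary slackness).
From A_Bᵀ y = c: 4·y_mill time + 3·y_inspection = 33.5; 5·y_mill time + 3·y_inspection = 38.5.
Solving: y_mill time = 5, y_inspection = 4.5.
Δz = y_inspection·Δb = 4.5 × (-2) = -9, so new z* = 1669.5 − 9 = 1660.5.

1660.5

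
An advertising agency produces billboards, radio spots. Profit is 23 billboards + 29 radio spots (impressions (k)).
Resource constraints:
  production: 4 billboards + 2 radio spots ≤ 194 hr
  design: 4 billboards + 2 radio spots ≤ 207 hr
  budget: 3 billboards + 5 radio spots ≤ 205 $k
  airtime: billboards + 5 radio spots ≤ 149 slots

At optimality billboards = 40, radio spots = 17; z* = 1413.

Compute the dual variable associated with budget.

At the optimum: production uses 194 of 194 (binding); design uses 194 of 207 (slack = 13); budget uses 205 of 205 (binding); airtime uses 125 of 149 (slack = 24).
Since design, airtime are not tight, their duals are 0.
The binding rows give the dual system: 4·y_production + 3·y_budget = 23 and 2·y_production + 5·y_budget = 29.
This yields shadow prices y_production = 2, y_budget = 5.
Shadow price of budget = 5.

5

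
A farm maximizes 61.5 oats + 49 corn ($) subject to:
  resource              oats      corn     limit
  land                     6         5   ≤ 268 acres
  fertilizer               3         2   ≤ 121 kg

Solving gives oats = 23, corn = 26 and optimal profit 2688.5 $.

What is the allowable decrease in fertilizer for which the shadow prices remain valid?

Binding constraints: land, fertilizer. The basis is B = [[6,5],[3,2]] with det -3.
Per unit decrease in fertilizer, x* moves by d = (-1.6667, 2).
The basis stays optimal until oats reaches 0; allowable decrease = 13.8 kg.

13.8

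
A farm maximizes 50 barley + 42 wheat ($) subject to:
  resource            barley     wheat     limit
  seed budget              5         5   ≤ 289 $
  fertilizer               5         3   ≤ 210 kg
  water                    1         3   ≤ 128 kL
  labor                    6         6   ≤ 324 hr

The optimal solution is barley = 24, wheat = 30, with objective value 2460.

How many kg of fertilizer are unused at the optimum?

fertilizer used = 5·24 + 3·30 = 210; slack = 210 − 210 = 0.

0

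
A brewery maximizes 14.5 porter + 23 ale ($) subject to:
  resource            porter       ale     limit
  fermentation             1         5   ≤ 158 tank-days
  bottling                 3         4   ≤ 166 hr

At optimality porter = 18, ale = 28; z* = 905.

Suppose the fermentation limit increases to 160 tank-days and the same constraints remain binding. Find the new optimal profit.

Check each constraint at x*: fermentation 158/158 (tight); bottling 166/166 (tight).
The binding rows give the dual system: 1·y_fermentation + 3·y_bottling = 14.5 and 5·y_fermentation + 4·y_bottling = 23.
This yields shadow prices y_fermentation = 1, y_bottling = 4.5.
Δz = y_fermentation·Δb = 1 × (2) = 2, so new z* = 905 + 2 = 907.

907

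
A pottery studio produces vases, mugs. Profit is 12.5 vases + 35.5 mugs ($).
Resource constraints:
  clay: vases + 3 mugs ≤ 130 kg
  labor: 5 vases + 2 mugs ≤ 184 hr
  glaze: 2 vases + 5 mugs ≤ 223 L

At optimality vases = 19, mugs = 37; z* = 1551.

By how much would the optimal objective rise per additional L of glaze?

At the optimum: clay uses 130 of 130 (binding); labor uses 169 of 184 (slack = 15); glaze uses 223 of 223 (binding).
By complementary slackness, y = 0 for the non-binding constraint.
From A_Bᵀ y = c: 1·y_clay + 2·y_glaze = 12.5; 3·y_clay + 5·y_glaze = 35.5.
Solving: y_clay = 8.5, y_glaze = 2.
Shadow price of glaze = 2.

2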